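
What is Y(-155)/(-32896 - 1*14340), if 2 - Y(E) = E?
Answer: -157/47236 ≈ -0.0033237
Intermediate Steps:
Y(E) = 2 - E
Y(-155)/(-32896 - 1*14340) = (2 - 1*(-155))/(-32896 - 1*14340) = (2 + 155)/(-32896 - 14340) = 157/(-47236) = 157*(-1/47236) = -157/47236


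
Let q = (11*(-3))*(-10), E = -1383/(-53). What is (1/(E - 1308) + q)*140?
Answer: 3138866780/67941 ≈ 46200.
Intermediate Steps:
E = 1383/53 (E = -1383*(-1/53) = 1383/53 ≈ 26.094)
q = 330 (q = -33*(-10) = 330)
(1/(E - 1308) + q)*140 = (1/(1383/53 - 1308) + 330)*140 = (1/(-67941/53) + 330)*140 = (-53/67941 + 330)*140 = (22420477/67941)*140 = 3138866780/67941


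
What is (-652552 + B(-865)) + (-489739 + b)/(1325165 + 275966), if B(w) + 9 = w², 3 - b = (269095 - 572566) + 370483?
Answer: 153170039236/1601131 ≈ 95664.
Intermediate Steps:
b = -67009 (b = 3 - ((269095 - 572566) + 370483) = 3 - (-303471 + 370483) = 3 - 1*67012 = 3 - 67012 = -67009)
B(w) = -9 + w²
(-652552 + B(-865)) + (-489739 + b)/(1325165 + 275966) = (-652552 + (-9 + (-865)²)) + (-489739 - 67009)/(1325165 + 275966) = (-652552 + (-9 + 748225)) - 556748/1601131 = (-652552 + 748216) - 556748*1/1601131 = 95664 - 556748/1601131 = 153170039236/1601131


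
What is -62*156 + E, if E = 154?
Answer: -9518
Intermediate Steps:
-62*156 + E = -62*156 + 154 = -9672 + 154 = -9518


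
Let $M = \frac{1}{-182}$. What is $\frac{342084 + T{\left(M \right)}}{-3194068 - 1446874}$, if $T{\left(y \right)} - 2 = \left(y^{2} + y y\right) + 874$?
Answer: $- \frac{5680103521}{76863281404} \approx -0.073899$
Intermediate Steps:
$M = - \frac{1}{182} \approx -0.0054945$
$T{\left(y \right)} = 876 + 2 y^{2}$ ($T{\left(y \right)} = 2 + \left(\left(y^{2} + y y\right) + 874\right) = 2 + \left(\left(y^{2} + y^{2}\right) + 874\right) = 2 + \left(2 y^{2} + 874\right) = 2 + \left(874 + 2 y^{2}\right) = 876 + 2 y^{2}$)
$\frac{342084 + T{\left(M \right)}}{-3194068 - 1446874} = \frac{342084 + \left(876 + 2 \left(- \frac{1}{182}\right)^{2}\right)}{-3194068 - 1446874} = \frac{342084 + \left(876 + 2 \cdot \frac{1}{33124}\right)}{-4640942} = \left(342084 + \left(876 + \frac{1}{16562}\right)\right) \left(- \frac{1}{4640942}\right) = \left(342084 + \frac{14508313}{16562}\right) \left(- \frac{1}{4640942}\right) = \frac{5680103521}{16562} \left(- \frac{1}{4640942}\right) = - \frac{5680103521}{76863281404}$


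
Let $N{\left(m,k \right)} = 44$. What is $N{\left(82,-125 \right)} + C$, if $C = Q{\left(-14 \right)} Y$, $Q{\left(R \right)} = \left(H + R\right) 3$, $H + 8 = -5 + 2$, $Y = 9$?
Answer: $-631$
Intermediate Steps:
$H = -11$ ($H = -8 + \left(-5 + 2\right) = -8 - 3 = -11$)
$Q{\left(R \right)} = -33 + 3 R$ ($Q{\left(R \right)} = \left(-11 + R\right) 3 = -33 + 3 R$)
$C = -675$ ($C = \left(-33 + 3 \left(-14\right)\right) 9 = \left(-33 - 42\right) 9 = \left(-75\right) 9 = -675$)
$N{\left(82,-125 \right)} + C = 44 - 675 = -631$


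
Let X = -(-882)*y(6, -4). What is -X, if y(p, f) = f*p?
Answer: 21168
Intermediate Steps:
X = -21168 (X = -(-882)*(-4*6) = -(-882)*(-24) = -21*1008 = -21168)
-X = -1*(-21168) = 21168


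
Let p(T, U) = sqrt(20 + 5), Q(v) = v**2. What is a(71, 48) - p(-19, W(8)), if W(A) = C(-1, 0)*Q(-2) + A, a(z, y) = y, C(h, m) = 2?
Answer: 43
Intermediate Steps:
W(A) = 8 + A (W(A) = 2*(-2)**2 + A = 2*4 + A = 8 + A)
p(T, U) = 5 (p(T, U) = sqrt(25) = 5)
a(71, 48) - p(-19, W(8)) = 48 - 1*5 = 48 - 5 = 43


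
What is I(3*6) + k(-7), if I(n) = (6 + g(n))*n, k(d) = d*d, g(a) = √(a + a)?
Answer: 265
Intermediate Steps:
g(a) = √2*√a (g(a) = √(2*a) = √2*√a)
k(d) = d²
I(n) = n*(6 + √2*√n) (I(n) = (6 + √2*√n)*n = n*(6 + √2*√n))
I(3*6) + k(-7) = (3*6)*(6 + √2*√(3*6)) + (-7)² = 18*(6 + √2*√18) + 49 = 18*(6 + √2*(3*√2)) + 49 = 18*(6 + 6) + 49 = 18*12 + 49 = 216 + 49 = 265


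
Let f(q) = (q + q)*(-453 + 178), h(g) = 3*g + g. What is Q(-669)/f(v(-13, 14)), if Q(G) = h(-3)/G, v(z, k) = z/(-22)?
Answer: -4/72475 ≈ -5.5191e-5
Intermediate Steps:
v(z, k) = -z/22 (v(z, k) = z*(-1/22) = -z/22)
h(g) = 4*g
Q(G) = -12/G (Q(G) = (4*(-3))/G = -12/G)
f(q) = -550*q (f(q) = (2*q)*(-275) = -550*q)
Q(-669)/f(v(-13, 14)) = (-12/(-669))/((-(-25)*(-13))) = (-12*(-1/669))/((-550*13/22)) = (4/223)/(-325) = (4/223)*(-1/325) = -4/72475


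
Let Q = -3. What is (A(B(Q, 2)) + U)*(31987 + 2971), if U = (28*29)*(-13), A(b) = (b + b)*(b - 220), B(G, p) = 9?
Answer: -501787132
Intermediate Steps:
A(b) = 2*b*(-220 + b) (A(b) = (2*b)*(-220 + b) = 2*b*(-220 + b))
U = -10556 (U = 812*(-13) = -10556)
(A(B(Q, 2)) + U)*(31987 + 2971) = (2*9*(-220 + 9) - 10556)*(31987 + 2971) = (2*9*(-211) - 10556)*34958 = (-3798 - 10556)*34958 = -14354*34958 = -501787132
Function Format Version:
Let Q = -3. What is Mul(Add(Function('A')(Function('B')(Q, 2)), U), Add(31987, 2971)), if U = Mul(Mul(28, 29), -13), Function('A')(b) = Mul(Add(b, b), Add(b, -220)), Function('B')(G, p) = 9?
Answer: -501787132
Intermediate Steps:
Function('A')(b) = Mul(2, b, Add(-220, b)) (Function('A')(b) = Mul(Mul(2, b), Add(-220, b)) = Mul(2, b, Add(-220, b)))
U = -10556 (U = Mul(812, -13) = -10556)
Mul(Add(Function('A')(Function('B')(Q, 2)), U), Add(31987, 2971)) = Mul(Add(Mul(2, 9, Add(-220, 9)), -10556), Add(31987, 2971)) = Mul(Add(Mul(2, 9, -211), -10556), 34958) = Mul(Add(-3798, -10556), 34958) = Mul(-14354, 34958) = -501787132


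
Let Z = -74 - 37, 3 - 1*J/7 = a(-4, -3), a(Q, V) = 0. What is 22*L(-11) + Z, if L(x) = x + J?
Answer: 109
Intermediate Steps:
J = 21 (J = 21 - 7*0 = 21 + 0 = 21)
Z = -111
L(x) = 21 + x (L(x) = x + 21 = 21 + x)
22*L(-11) + Z = 22*(21 - 11) - 111 = 22*10 - 111 = 220 - 111 = 109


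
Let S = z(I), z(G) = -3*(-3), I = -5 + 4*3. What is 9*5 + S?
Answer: 54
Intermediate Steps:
I = 7 (I = -5 + 12 = 7)
z(G) = 9
S = 9
9*5 + S = 9*5 + 9 = 45 + 9 = 54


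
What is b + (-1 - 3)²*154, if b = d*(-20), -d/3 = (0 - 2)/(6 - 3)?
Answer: 2424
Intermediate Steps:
d = 2 (d = -3*(0 - 2)/(6 - 3) = -(-6)/3 = -3*(-⅔) = 2)
b = -40 (b = 2*(-20) = -40)
b + (-1 - 3)²*154 = -40 + (-1 - 3)²*154 = -40 + (-4)²*154 = -40 + 16*154 = -40 + 2464 = 2424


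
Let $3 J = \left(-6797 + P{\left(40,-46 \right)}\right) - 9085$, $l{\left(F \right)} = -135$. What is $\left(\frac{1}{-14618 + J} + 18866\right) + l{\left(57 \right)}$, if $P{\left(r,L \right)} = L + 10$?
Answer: $\frac{373196443}{19924} \approx 18731.0$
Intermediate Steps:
$P{\left(r,L \right)} = 10 + L$
$J = -5306$ ($J = \frac{\left(-6797 + \left(10 - 46\right)\right) - 9085}{3} = \frac{\left(-6797 - 36\right) - 9085}{3} = \frac{-6833 - 9085}{3} = \frac{1}{3} \left(-15918\right) = -5306$)
$\left(\frac{1}{-14618 + J} + 18866\right) + l{\left(57 \right)} = \left(\frac{1}{-14618 - 5306} + 18866\right) - 135 = \left(\frac{1}{-19924} + 18866\right) - 135 = \left(- \frac{1}{19924} + 18866\right) - 135 = \frac{375886183}{19924} - 135 = \frac{373196443}{19924}$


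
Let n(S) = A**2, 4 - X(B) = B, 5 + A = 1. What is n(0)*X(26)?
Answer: -352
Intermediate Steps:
A = -4 (A = -5 + 1 = -4)
X(B) = 4 - B
n(S) = 16 (n(S) = (-4)**2 = 16)
n(0)*X(26) = 16*(4 - 1*26) = 16*(4 - 26) = 16*(-22) = -352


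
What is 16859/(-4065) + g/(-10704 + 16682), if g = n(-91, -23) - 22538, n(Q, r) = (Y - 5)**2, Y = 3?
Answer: -96191906/12150285 ≈ -7.9168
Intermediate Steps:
n(Q, r) = 4 (n(Q, r) = (3 - 5)**2 = (-2)**2 = 4)
g = -22534 (g = 4 - 22538 = -22534)
16859/(-4065) + g/(-10704 + 16682) = 16859/(-4065) - 22534/(-10704 + 16682) = 16859*(-1/4065) - 22534/5978 = -16859/4065 - 22534*1/5978 = -16859/4065 - 11267/2989 = -96191906/12150285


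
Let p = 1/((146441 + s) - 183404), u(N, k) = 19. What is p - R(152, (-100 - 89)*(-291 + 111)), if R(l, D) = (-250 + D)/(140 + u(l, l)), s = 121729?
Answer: -2862547661/13477794 ≈ -212.39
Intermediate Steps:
p = 1/84766 (p = 1/((146441 + 121729) - 183404) = 1/(268170 - 183404) = 1/84766 ≈ 1.1797e-5)
R(l, D) = -250/159 + D/159 (R(l, D) = (-250 + D)/(140 + 19) = (-250 + D)/159 = (-250 + D)*(1/159) = -250/159 + D/159)
p - R(152, (-100 - 89)*(-291 + 111)) = 1/84766 - (-250/159 + ((-100 - 89)*(-291 + 111))/159) = 1/84766 - (-250/159 + (-189*(-180))/159) = 1/84766 - (-250/159 + (1/159)*34020) = 1/84766 - (-250/159 + 11340/53) = 1/84766 - 1*33770/159 = 1/84766 - 33770/159 = -2862547661/13477794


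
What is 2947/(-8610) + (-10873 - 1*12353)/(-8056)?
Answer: 6294101/2477220 ≈ 2.5408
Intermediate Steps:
2947/(-8610) + (-10873 - 1*12353)/(-8056) = 2947*(-1/8610) + (-10873 - 12353)*(-1/8056) = -421/1230 - 23226*(-1/8056) = -421/1230 + 11613/4028 = 6294101/2477220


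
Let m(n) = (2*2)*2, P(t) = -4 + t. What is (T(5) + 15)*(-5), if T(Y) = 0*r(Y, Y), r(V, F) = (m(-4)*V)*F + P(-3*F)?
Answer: -75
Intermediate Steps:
m(n) = 8 (m(n) = 4*2 = 8)
r(V, F) = -4 - 3*F + 8*F*V (r(V, F) = (8*V)*F + (-4 - 3*F) = 8*F*V + (-4 - 3*F) = -4 - 3*F + 8*F*V)
T(Y) = 0 (T(Y) = 0*(-4 - 3*Y + 8*Y*Y) = 0*(-4 - 3*Y + 8*Y²) = 0)
(T(5) + 15)*(-5) = (0 + 15)*(-5) = 15*(-5) = -75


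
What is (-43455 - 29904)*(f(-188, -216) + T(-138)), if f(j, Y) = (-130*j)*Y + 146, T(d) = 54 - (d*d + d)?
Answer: 388637348814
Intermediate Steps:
T(d) = 54 - d - d² (T(d) = 54 - (d² + d) = 54 - (d + d²) = 54 + (-d - d²) = 54 - d - d²)
f(j, Y) = 146 - 130*Y*j (f(j, Y) = -130*Y*j + 146 = 146 - 130*Y*j)
(-43455 - 29904)*(f(-188, -216) + T(-138)) = (-43455 - 29904)*((146 - 130*(-216)*(-188)) + (54 - 1*(-138) - 1*(-138)²)) = -73359*((146 - 5279040) + (54 + 138 - 1*19044)) = -73359*(-5278894 + (54 + 138 - 19044)) = -73359*(-5278894 - 18852) = -73359*(-5297746) = 388637348814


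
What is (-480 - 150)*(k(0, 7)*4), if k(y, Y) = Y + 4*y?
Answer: -17640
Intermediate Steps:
(-480 - 150)*(k(0, 7)*4) = (-480 - 150)*((7 + 4*0)*4) = -630*(7 + 0)*4 = -4410*4 = -630*28 = -17640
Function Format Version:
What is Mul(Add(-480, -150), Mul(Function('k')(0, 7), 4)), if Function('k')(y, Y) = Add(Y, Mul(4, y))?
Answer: -17640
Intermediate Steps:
Mul(Add(-480, -150), Mul(Function('k')(0, 7), 4)) = Mul(Add(-480, -150), Mul(Add(7, Mul(4, 0)), 4)) = Mul(-630, Mul(Add(7, 0), 4)) = Mul(-630, Mul(7, 4)) = Mul(-630, 28) = -17640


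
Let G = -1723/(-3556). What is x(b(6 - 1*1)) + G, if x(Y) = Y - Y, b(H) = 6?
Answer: 1723/3556 ≈ 0.48453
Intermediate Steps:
G = 1723/3556 (G = -1723*(-1/3556) = 1723/3556 ≈ 0.48453)
x(Y) = 0
x(b(6 - 1*1)) + G = 0 + 1723/3556 = 1723/3556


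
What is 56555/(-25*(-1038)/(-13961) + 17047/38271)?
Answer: -30217417430205/755139283 ≈ -40016.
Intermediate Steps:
56555/(-25*(-1038)/(-13961) + 17047/38271) = 56555/(25950*(-1/13961) + 17047*(1/38271)) = 56555/(-25950/13961 + 17047/38271) = 56555/(-755139283/534301431) = 56555*(-534301431/755139283) = -30217417430205/755139283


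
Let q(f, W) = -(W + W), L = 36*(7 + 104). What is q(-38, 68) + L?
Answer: 3860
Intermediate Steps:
L = 3996 (L = 36*111 = 3996)
q(f, W) = -2*W
q(-38, 68) + L = -2*68 + 3996 = -136 + 3996 = 3860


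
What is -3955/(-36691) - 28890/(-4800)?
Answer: 35966233/5870560 ≈ 6.1265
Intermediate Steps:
-3955/(-36691) - 28890/(-4800) = -3955*(-1/36691) - 28890*(-1/4800) = 3955/36691 + 963/160 = 35966233/5870560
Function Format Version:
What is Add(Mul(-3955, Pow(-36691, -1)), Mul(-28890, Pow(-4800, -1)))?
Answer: Rational(35966233, 5870560) ≈ 6.1265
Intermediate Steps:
Add(Mul(-3955, Pow(-36691, -1)), Mul(-28890, Pow(-4800, -1))) = Add(Mul(-3955, Rational(-1, 36691)), Mul(-28890, Rational(-1, 4800))) = Add(Rational(3955, 36691), Rational(963, 160)) = Rational(35966233, 5870560)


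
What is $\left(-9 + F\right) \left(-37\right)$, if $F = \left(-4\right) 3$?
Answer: $777$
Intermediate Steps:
$F = -12$
$\left(-9 + F\right) \left(-37\right) = \left(-9 - 12\right) \left(-37\right) = \left(-21\right) \left(-37\right) = 777$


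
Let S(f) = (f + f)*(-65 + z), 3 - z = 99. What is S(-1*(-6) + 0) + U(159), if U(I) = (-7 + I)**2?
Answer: 21172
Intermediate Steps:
z = -96 (z = 3 - 1*99 = 3 - 99 = -96)
S(f) = -322*f (S(f) = (f + f)*(-65 - 96) = (2*f)*(-161) = -322*f)
S(-1*(-6) + 0) + U(159) = -322*(-1*(-6) + 0) + (-7 + 159)**2 = -322*(6 + 0) + 152**2 = -322*6 + 23104 = -1932 + 23104 = 21172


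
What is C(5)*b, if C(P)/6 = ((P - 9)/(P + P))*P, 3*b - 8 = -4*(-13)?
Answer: -240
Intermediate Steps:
b = 20 (b = 8/3 + (-4*(-13))/3 = 8/3 + (1/3)*52 = 8/3 + 52/3 = 20)
C(P) = -27 + 3*P (C(P) = 6*(((P - 9)/(P + P))*P) = 6*(((-9 + P)/((2*P)))*P) = 6*(((-9 + P)*(1/(2*P)))*P) = 6*(((-9 + P)/(2*P))*P) = 6*(-9/2 + P/2) = -27 + 3*P)
C(5)*b = (-27 + 3*5)*20 = (-27 + 15)*20 = -12*20 = -240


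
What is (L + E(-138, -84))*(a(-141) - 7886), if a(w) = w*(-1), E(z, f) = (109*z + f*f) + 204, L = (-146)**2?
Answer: -104820830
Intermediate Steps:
L = 21316
E(z, f) = 204 + f**2 + 109*z (E(z, f) = (109*z + f**2) + 204 = (f**2 + 109*z) + 204 = 204 + f**2 + 109*z)
a(w) = -w
(L + E(-138, -84))*(a(-141) - 7886) = (21316 + (204 + (-84)**2 + 109*(-138)))*(-1*(-141) - 7886) = (21316 + (204 + 7056 - 15042))*(141 - 7886) = (21316 - 7782)*(-7745) = 13534*(-7745) = -104820830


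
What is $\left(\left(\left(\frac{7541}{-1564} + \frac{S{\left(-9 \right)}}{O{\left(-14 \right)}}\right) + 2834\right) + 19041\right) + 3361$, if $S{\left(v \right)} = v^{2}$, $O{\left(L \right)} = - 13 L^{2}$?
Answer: $\frac{6284245990}{249067} \approx 25231.0$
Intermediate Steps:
$\left(\left(\left(\frac{7541}{-1564} + \frac{S{\left(-9 \right)}}{O{\left(-14 \right)}}\right) + 2834\right) + 19041\right) + 3361 = \left(\left(\left(\frac{7541}{-1564} + \frac{\left(-9\right)^{2}}{\left(-13\right) \left(-14\right)^{2}}\right) + 2834\right) + 19041\right) + 3361 = \left(\left(\left(7541 \left(- \frac{1}{1564}\right) + \frac{81}{\left(-13\right) 196}\right) + 2834\right) + 19041\right) + 3361 = \left(\left(\left(- \frac{7541}{1564} + \frac{81}{-2548}\right) + 2834\right) + 19041\right) + 3361 = \left(\left(\left(- \frac{7541}{1564} + 81 \left(- \frac{1}{2548}\right)\right) + 2834\right) + 19041\right) + 3361 = \left(\left(\left(- \frac{7541}{1564} - \frac{81}{2548}\right) + 2834\right) + 19041\right) + 3361 = \left(\left(- \frac{1208822}{249067} + 2834\right) + 19041\right) + 3361 = \left(\frac{704647056}{249067} + 19041\right) + 3361 = \frac{5447131803}{249067} + 3361 = \frac{6284245990}{249067}$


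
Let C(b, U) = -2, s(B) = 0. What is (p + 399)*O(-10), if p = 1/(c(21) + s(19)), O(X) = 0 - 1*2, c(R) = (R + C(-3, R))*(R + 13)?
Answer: -257755/323 ≈ -798.00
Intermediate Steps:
c(R) = (-2 + R)*(13 + R) (c(R) = (R - 2)*(R + 13) = (-2 + R)*(13 + R))
O(X) = -2 (O(X) = 0 - 2 = -2)
p = 1/646 (p = 1/((-26 + 21² + 11*21) + 0) = 1/((-26 + 441 + 231) + 0) = 1/(646 + 0) = 1/646 ≈ 0.0015480)
(p + 399)*O(-10) = (1/646 + 399)*(-2) = (257755/646)*(-2) = -257755/323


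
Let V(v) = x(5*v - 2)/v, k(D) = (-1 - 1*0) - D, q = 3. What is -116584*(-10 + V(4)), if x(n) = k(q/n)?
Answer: 3599531/3 ≈ 1.1998e+6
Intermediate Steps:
k(D) = -1 - D (k(D) = (-1 + 0) - D = -1 - D)
x(n) = -1 - 3/n
V(v) = (-1 - 5*v)/(v*(-2 + 5*v)) (V(v) = ((-3 - (5*v - 2))/(5*v - 2))/v = ((-3 - (-2 + 5*v))/(-2 + 5*v))/v = ((-3 + (2 - 5*v))/(-2 + 5*v))/v = ((-1 - 5*v)/(-2 + 5*v))/v = (-1 - 5*v)/(v*(-2 + 5*v)))
-116584*(-10 + V(4)) = -116584*(-10 + (-1 - 5*4)/(4*(-2 + 5*4))) = -116584*(-10 + (-1 - 20)/(4*(-2 + 20))) = -116584*(-10 + (1/4)*(-21)/18) = -116584*(-10 + (1/4)*(1/18)*(-21)) = -116584*(-10 - 7/24) = -116584*(-247)/24 = -6136*(-4693/24) = 3599531/3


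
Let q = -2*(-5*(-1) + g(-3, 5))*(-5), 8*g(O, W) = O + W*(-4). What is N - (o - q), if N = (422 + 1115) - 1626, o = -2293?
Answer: 8901/4 ≈ 2225.3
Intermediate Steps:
g(O, W) = -W/2 + O/8 (g(O, W) = (O + W*(-4))/8 = (O - 4*W)/8 = -W/2 + O/8)
q = 85/4 (q = -2*(-5*(-1) + (-½*5 + (⅛)*(-3)))*(-5) = -2*(5 + (-5/2 - 3/8))*(-5) = -2*(5 - 23/8)*(-5) = -2*17/8*(-5) = -17/4*(-5) = 85/4 ≈ 21.250)
N = -89 (N = 1537 - 1626 = -89)
N - (o - q) = -89 - (-2293 - 1*85/4) = -89 - (-2293 - 85/4) = -89 - 1*(-9257/4) = -89 + 9257/4 = 8901/4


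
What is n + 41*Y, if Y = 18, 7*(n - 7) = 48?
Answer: 5263/7 ≈ 751.86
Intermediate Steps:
n = 97/7 (n = 7 + (1/7)*48 = 7 + 48/7 = 97/7 ≈ 13.857)
n + 41*Y = 97/7 + 41*18 = 97/7 + 738 = 5263/7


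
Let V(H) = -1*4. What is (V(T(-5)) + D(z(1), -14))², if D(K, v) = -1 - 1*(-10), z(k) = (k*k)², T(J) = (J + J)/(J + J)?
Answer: 25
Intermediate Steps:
T(J) = 1 (T(J) = (2*J)/((2*J)) = (2*J)*(1/(2*J)) = 1)
z(k) = k⁴ (z(k) = (k²)² = k⁴)
D(K, v) = 9 (D(K, v) = -1 + 10 = 9)
V(H) = -4
(V(T(-5)) + D(z(1), -14))² = (-4 + 9)² = 5² = 25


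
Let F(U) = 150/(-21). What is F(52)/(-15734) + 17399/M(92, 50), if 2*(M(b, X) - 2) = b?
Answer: 958146731/2643312 ≈ 362.48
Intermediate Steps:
F(U) = -50/7 (F(U) = 150*(-1/21) = -50/7)
M(b, X) = 2 + b/2
F(52)/(-15734) + 17399/M(92, 50) = -50/7/(-15734) + 17399/(2 + (½)*92) = -50/7*(-1/15734) + 17399/(2 + 46) = 25/55069 + 17399/48 = 958146731/2643312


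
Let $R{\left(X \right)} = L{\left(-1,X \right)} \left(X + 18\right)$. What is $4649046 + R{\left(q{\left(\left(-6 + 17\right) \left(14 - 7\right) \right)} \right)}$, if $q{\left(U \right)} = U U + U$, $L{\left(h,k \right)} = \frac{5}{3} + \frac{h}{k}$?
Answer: $\frac{4663744082}{1001} \approx 4.6591 \cdot 10^{6}$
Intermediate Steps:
$L{\left(h,k \right)} = \frac{5}{3} + \frac{h}{k}$ ($L{\left(h,k \right)} = 5 \cdot \frac{1}{3} + \frac{h}{k} = \frac{5}{3} + \frac{h}{k}$)
$q{\left(U \right)} = U + U^{2}$ ($q{\left(U \right)} = U^{2} + U = U + U^{2}$)
$R{\left(X \right)} = \left(18 + X\right) \left(\frac{5}{3} - \frac{1}{X}\right)$ ($R{\left(X \right)} = \left(\frac{5}{3} - \frac{1}{X}\right) \left(X + 18\right) = \left(\frac{5}{3} - \frac{1}{X}\right) \left(18 + X\right) = \left(18 + X\right) \left(\frac{5}{3} - \frac{1}{X}\right)$)
$4649046 + R{\left(q{\left(\left(-6 + 17\right) \left(14 - 7\right) \right)} \right)} = 4649046 + \left(29 - \frac{18}{\left(-6 + 17\right) \left(14 - 7\right) \left(1 + \left(-6 + 17\right) \left(14 - 7\right)\right)} + \frac{5 \left(-6 + 17\right) \left(14 - 7\right) \left(1 + \left(-6 + 17\right) \left(14 - 7\right)\right)}{3}\right) = 4649046 + \left(29 - \frac{18}{11 \cdot 7 \left(1 + 11 \cdot 7\right)} + \frac{5 \cdot 11 \cdot 7 \left(1 + 11 \cdot 7\right)}{3}\right) = 4649046 + \left(29 - \frac{18}{77 \left(1 + 77\right)} + \frac{5 \cdot 77 \left(1 + 77\right)}{3}\right) = 4649046 + \left(29 - \frac{18}{77 \cdot 78} + \frac{5 \cdot 77 \cdot 78}{3}\right) = 4649046 + \left(29 - \frac{18}{6006} + \frac{5}{3} \cdot 6006\right) = 4649046 + \left(29 - \frac{3}{1001} + 10010\right) = 4649046 + \frac{10049036}{1001} = \frac{4663744082}{1001}$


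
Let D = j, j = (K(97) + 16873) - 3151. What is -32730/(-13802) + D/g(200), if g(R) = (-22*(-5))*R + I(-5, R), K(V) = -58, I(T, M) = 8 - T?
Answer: 454538009/151911713 ≈ 2.9921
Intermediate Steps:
j = 13664 (j = (-58 + 16873) - 3151 = 16815 - 3151 = 13664)
g(R) = 13 + 110*R (g(R) = (-22*(-5))*R + (8 - 1*(-5)) = 110*R + (8 + 5) = 110*R + 13 = 13 + 110*R)
D = 13664
-32730/(-13802) + D/g(200) = -32730/(-13802) + 13664/(13 + 110*200) = -32730*(-1/13802) + 13664/(13 + 22000) = 16365/6901 + 13664/22013 = 454538009/151911713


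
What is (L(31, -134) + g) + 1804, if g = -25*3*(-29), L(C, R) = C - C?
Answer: 3979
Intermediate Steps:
L(C, R) = 0
g = 2175 (g = -75*(-29) = 2175)
(L(31, -134) + g) + 1804 = (0 + 2175) + 1804 = 2175 + 1804 = 3979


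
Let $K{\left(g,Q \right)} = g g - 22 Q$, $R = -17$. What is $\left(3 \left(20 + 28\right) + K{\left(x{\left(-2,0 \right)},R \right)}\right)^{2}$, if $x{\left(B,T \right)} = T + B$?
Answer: $272484$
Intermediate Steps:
$x{\left(B,T \right)} = B + T$
$K{\left(g,Q \right)} = g^{2} - 22 Q$
$\left(3 \left(20 + 28\right) + K{\left(x{\left(-2,0 \right)},R \right)}\right)^{2} = \left(3 \left(20 + 28\right) + \left(\left(-2 + 0\right)^{2} - -374\right)\right)^{2} = \left(3 \cdot 48 + \left(\left(-2\right)^{2} + 374\right)\right)^{2} = \left(144 + \left(4 + 374\right)\right)^{2} = \left(144 + 378\right)^{2} = 522^{2} = 272484$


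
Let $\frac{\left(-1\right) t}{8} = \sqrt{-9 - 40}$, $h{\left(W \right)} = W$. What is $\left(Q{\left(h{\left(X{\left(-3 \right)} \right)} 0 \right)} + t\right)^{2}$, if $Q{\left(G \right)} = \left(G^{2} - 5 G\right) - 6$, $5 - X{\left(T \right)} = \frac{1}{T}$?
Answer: $-3100 + 672 i \approx -3100.0 + 672.0 i$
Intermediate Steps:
$X{\left(T \right)} = 5 - \frac{1}{T}$
$Q{\left(G \right)} = -6 + G^{2} - 5 G$
$t = - 56 i$ ($t = - 8 \sqrt{-9 - 40} = - 8 \sqrt{-49} = - 8 \cdot 7 i = - 56 i \approx - 56.0 i$)
$\left(Q{\left(h{\left(X{\left(-3 \right)} \right)} 0 \right)} + t\right)^{2} = \left(\left(-6 + \left(\left(5 - \frac{1}{-3}\right) 0\right)^{2} - 5 \left(5 - \frac{1}{-3}\right) 0\right) - 56 i\right)^{2} = \left(\left(-6 + \left(\left(5 - - \frac{1}{3}\right) 0\right)^{2} - 5 \left(5 - - \frac{1}{3}\right) 0\right) - 56 i\right)^{2} = \left(\left(-6 + \left(\left(5 + \frac{1}{3}\right) 0\right)^{2} - 5 \left(5 + \frac{1}{3}\right) 0\right) - 56 i\right)^{2} = \left(\left(-6 + \left(\frac{16}{3} \cdot 0\right)^{2} - 5 \cdot \frac{16}{3} \cdot 0\right) - 56 i\right)^{2} = \left(\left(-6 + 0^{2} - 0\right) - 56 i\right)^{2} = \left(\left(-6 + 0 + 0\right) - 56 i\right)^{2} = \left(-6 - 56 i\right)^{2}$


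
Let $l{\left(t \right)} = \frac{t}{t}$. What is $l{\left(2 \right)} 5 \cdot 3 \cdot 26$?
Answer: $390$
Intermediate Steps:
$l{\left(t \right)} = 1$
$l{\left(2 \right)} 5 \cdot 3 \cdot 26 = 1 \cdot 5 \cdot 3 \cdot 26 = 5 \cdot 3 \cdot 26 = 15 \cdot 26 = 390$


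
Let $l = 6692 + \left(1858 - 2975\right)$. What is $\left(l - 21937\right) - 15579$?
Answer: $-31941$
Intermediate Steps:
$l = 5575$ ($l = 6692 + \left(1858 - 2975\right) = 6692 - 1117 = 5575$)
$\left(l - 21937\right) - 15579 = \left(5575 - 21937\right) - 15579 = -16362 - 15579 = -31941$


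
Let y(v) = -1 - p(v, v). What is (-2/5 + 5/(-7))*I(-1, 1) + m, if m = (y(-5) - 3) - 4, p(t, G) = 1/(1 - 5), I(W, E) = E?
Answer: -1241/140 ≈ -8.8643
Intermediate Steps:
p(t, G) = -¼ (p(t, G) = 1/(-4) = -¼)
y(v) = -¾ (y(v) = -1 - 1*(-¼) = -1 + ¼ = -¾)
m = -31/4 (m = (-¾ - 3) - 4 = -15/4 - 4 = -31/4 ≈ -7.7500)
(-2/5 + 5/(-7))*I(-1, 1) + m = (-2/5 + 5/(-7))*1 - 31/4 = (-2*⅕ + 5*(-⅐))*1 - 31/4 = (-⅖ - 5/7)*1 - 31/4 = -39/35*1 - 31/4 = -39/35 - 31/4 = -1241/140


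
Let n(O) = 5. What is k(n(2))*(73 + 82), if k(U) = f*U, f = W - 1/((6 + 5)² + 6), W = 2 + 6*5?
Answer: 3148825/127 ≈ 24794.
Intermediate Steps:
W = 32 (W = 2 + 30 = 32)
f = 4063/127 (f = 32 - 1/((6 + 5)² + 6) = 32 - 1/(11² + 6) = 32 - 1/(121 + 6) = 32 - 1/127 = 4063/127 ≈ 31.992)
k(U) = 4063*U/127
k(n(2))*(73 + 82) = ((4063/127)*5)*(73 + 82) = (20315/127)*155 = 3148825/127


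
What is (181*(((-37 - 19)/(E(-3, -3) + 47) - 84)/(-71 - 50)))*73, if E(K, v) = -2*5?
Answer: 41805932/4477 ≈ 9337.9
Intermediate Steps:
E(K, v) = -10
(181*(((-37 - 19)/(E(-3, -3) + 47) - 84)/(-71 - 50)))*73 = (181*(((-37 - 19)/(-10 + 47) - 84)/(-71 - 50)))*73 = (181*((-56/37 - 84)/(-121)))*73 = (181*((-56*1/37 - 84)*(-1/121)))*73 = (181*((-56/37 - 84)*(-1/121)))*73 = (181*(-3164/37*(-1/121)))*73 = (181*(3164/4477))*73 = (572684/4477)*73 = 41805932/4477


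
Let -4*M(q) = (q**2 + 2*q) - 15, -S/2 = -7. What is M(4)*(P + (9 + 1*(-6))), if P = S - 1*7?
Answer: -45/2 ≈ -22.500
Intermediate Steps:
S = 14 (S = -2*(-7) = 14)
M(q) = 15/4 - q/2 - q**2/4 (M(q) = -((q**2 + 2*q) - 15)/4 = -(-15 + q**2 + 2*q)/4 = 15/4 - q/2 - q**2/4)
P = 7 (P = 14 - 1*7 = 14 - 7 = 7)
M(4)*(P + (9 + 1*(-6))) = (15/4 - 1/2*4 - 1/4*4**2)*(7 + (9 + 1*(-6))) = (15/4 - 2 - 1/4*16)*(7 + (9 - 6)) = (15/4 - 2 - 4)*(7 + 3) = -9/4*10 = -45/2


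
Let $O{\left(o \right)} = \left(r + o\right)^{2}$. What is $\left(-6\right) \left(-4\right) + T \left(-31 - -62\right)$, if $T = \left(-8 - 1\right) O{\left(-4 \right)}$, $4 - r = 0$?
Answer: $24$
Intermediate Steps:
$r = 4$ ($r = 4 - 0 = 4 + 0 = 4$)
$O{\left(o \right)} = \left(4 + o\right)^{2}$
$T = 0$ ($T = \left(-8 - 1\right) \left(4 - 4\right)^{2} = - 9 \cdot 0^{2} = \left(-9\right) 0 = 0$)
$\left(-6\right) \left(-4\right) + T \left(-31 - -62\right) = \left(-6\right) \left(-4\right) + 0 \left(-31 - -62\right) = 24 + 0 \left(-31 + 62\right) = 24 + 0 \cdot 31 = 24 + 0 = 24$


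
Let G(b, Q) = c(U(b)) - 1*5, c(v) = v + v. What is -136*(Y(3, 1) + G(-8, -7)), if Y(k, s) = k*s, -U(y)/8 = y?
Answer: -17136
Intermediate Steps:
U(y) = -8*y
c(v) = 2*v
G(b, Q) = -5 - 16*b (G(b, Q) = 2*(-8*b) - 1*5 = -16*b - 5 = -5 - 16*b)
-136*(Y(3, 1) + G(-8, -7)) = -136*(3*1 + (-5 - 16*(-8))) = -136*(3 + (-5 + 128)) = -136*(3 + 123) = -136*126 = -17136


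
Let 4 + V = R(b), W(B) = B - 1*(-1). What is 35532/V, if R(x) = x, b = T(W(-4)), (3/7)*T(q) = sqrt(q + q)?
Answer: -213192/73 - 124362*I*sqrt(6)/73 ≈ -2920.4 - 4172.9*I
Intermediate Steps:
W(B) = 1 + B (W(B) = B + 1 = 1 + B)
T(q) = 7*sqrt(2)*sqrt(q)/3 (T(q) = 7*sqrt(q + q)/3 = 7*sqrt(2*q)/3 = 7*(sqrt(2)*sqrt(q))/3 = 7*sqrt(2)*sqrt(q)/3)
b = 7*I*sqrt(6)/3 (b = 7*sqrt(2)*sqrt(1 - 4)/3 = 7*sqrt(2)*sqrt(-3)/3 = 7*sqrt(2)*(I*sqrt(3))/3 = 7*I*sqrt(6)/3 ≈ 5.7155*I)
V = -4 + 7*I*sqrt(6)/3 ≈ -4.0 + 5.7155*I
35532/V = 35532/(-4 + 7*I*sqrt(6)/3)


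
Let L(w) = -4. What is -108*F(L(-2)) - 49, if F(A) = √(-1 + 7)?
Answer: -49 - 108*√6 ≈ -313.54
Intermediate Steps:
F(A) = √6
-108*F(L(-2)) - 49 = -108*√6 - 49 = -49 - 108*√6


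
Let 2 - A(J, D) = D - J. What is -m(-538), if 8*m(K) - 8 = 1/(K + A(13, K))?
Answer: -121/120 ≈ -1.0083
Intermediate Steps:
A(J, D) = 2 + J - D (A(J, D) = 2 - (D - J) = 2 + (J - D) = 2 + J - D)
m(K) = 121/120 (m(K) = 1 + 1/(8*(K + (2 + 13 - K))) = 1 + 1/(8*(K + (15 - K))) = 1 + (⅛)/15 = 1 + (⅛)*(1/15) = 1 + 1/120 = 121/120)
-m(-538) = -1*121/120 = -121/120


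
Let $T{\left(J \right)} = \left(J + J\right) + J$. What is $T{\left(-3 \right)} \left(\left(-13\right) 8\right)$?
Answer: $936$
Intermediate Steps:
$T{\left(J \right)} = 3 J$ ($T{\left(J \right)} = 2 J + J = 3 J$)
$T{\left(-3 \right)} \left(\left(-13\right) 8\right) = 3 \left(-3\right) \left(\left(-13\right) 8\right) = \left(-9\right) \left(-104\right) = 936$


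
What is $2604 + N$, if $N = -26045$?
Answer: $-23441$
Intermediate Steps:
$2604 + N = 2604 - 26045 = -23441$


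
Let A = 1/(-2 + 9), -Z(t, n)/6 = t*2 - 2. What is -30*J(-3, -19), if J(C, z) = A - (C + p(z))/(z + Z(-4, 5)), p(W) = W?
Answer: -5850/287 ≈ -20.383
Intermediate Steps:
Z(t, n) = 12 - 12*t (Z(t, n) = -6*(t*2 - 2) = -6*(2*t - 2) = -6*(-2 + 2*t) = 12 - 12*t)
A = 1/7 ≈ 0.14286
J(C, z) = 1/7 - (C + z)/(60 + z) (J(C, z) = 1/7 - (C + z)/(z + (12 - 12*(-4))) = 1/7 - (C + z)/(z + (12 + 48)) = 1/7 - (C + z)/(z + 60) = 1/7 - (C + z)/(60 + z))
-30*J(-3, -19) = -30*(60 - 7*(-3) - 6*(-19))/(7*(60 - 19)) = -30*(60 + 21 + 114)/(7*41) = -30*195/(7*41) = -30*195/287 = -5850/287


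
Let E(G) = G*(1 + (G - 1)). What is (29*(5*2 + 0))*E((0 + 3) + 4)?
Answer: 14210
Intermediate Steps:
E(G) = G² (E(G) = G*(1 + (-1 + G)) = G*G = G²)
(29*(5*2 + 0))*E((0 + 3) + 4) = (29*(5*2 + 0))*((0 + 3) + 4)² = (29*(10 + 0))*(3 + 4)² = (29*10)*7² = 290*49 = 14210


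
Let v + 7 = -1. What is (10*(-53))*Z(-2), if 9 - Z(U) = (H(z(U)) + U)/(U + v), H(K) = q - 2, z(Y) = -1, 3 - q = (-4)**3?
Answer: -8109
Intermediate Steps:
q = 67 (q = 3 - 1*(-4)**3 = 3 - 1*(-64) = 3 + 64 = 67)
H(K) = 65 (H(K) = 67 - 2 = 65)
v = -8 (v = -7 - 1 = -8)
Z(U) = 9 - (65 + U)/(-8 + U) (Z(U) = 9 - (65 + U)/(U - 8) = 9 - (65 + U)/(-8 + U))
(10*(-53))*Z(-2) = (10*(-53))*((-137 + 8*(-2))/(-8 - 2)) = -530*(-137 - 16)/(-10) = -(-53)*(-153) = -530*153/10 = -8109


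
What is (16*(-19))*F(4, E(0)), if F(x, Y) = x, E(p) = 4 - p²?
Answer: -1216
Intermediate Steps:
(16*(-19))*F(4, E(0)) = (16*(-19))*4 = -304*4 = -1216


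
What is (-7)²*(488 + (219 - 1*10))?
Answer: 34153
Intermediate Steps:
(-7)²*(488 + (219 - 1*10)) = 49*(488 + (219 - 10)) = 49*(488 + 209) = 49*697 = 34153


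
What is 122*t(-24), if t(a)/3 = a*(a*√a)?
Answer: 421632*I*√6 ≈ 1.0328e+6*I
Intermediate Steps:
t(a) = 3*a^(5/2) (t(a) = 3*(a*(a*√a)) = 3*(a*a^(3/2)) = 3*a^(5/2))
122*t(-24) = 122*(3*(-24)^(5/2)) = 122*(3*(1152*I*√6)) = 122*(3456*I*√6) = 421632*I*√6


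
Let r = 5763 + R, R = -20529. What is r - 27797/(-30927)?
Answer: -456640285/30927 ≈ -14765.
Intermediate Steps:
r = -14766 (r = 5763 - 20529 = -14766)
r - 27797/(-30927) = -14766 - 27797/(-30927) = -14766 - 27797*(-1/30927) = -14766 + 27797/30927 = -456640285/30927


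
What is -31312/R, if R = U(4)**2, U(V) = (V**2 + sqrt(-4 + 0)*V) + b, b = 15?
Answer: -28086864/1050625 + 15530752*I/1050625 ≈ -26.733 + 14.782*I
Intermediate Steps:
U(V) = 15 + V**2 + 2*I*V (U(V) = (V**2 + sqrt(-4 + 0)*V) + 15 = (V**2 + sqrt(-4)*V) + 15 = (V**2 + (2*I)*V) + 15 = (V**2 + 2*I*V) + 15 = 15 + V**2 + 2*I*V)
R = (31 + 8*I)**2 (R = (15 + 4**2 + 2*I*4)**2 = (15 + 16 + 8*I)**2 = (31 + 8*I)**2 ≈ 897.0 + 496.0*I)
-31312/R = -31312*(897 - 496*I)/1050625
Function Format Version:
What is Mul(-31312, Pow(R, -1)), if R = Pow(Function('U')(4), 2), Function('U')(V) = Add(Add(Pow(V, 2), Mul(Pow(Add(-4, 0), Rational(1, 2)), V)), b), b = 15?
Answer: Add(Rational(-28086864, 1050625), Mul(Rational(15530752, 1050625), I)) ≈ Add(-26.733, Mul(14.782, I))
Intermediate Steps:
Function('U')(V) = Add(15, Pow(V, 2), Mul(2, I, V)) (Function('U')(V) = Add(Add(Pow(V, 2), Mul(Pow(Add(-4, 0), Rational(1, 2)), V)), 15) = Add(Add(Pow(V, 2), Mul(Pow(-4, Rational(1, 2)), V)), 15) = Add(Add(Pow(V, 2), Mul(Mul(2, I), V)), 15) = Add(Add(Pow(V, 2), Mul(2, I, V)), 15) = Add(15, Pow(V, 2), Mul(2, I, V)))
R = Pow(Add(31, Mul(8, I)), 2) (R = Pow(Add(15, Pow(4, 2), Mul(2, I, 4)), 2) = Pow(Add(15, 16, Mul(8, I)), 2) = Pow(Add(31, Mul(8, I)), 2) ≈ Add(897.00, Mul(496.00, I)))
Mul(-31312, Pow(R, -1)) = Mul(-31312, Pow(Add(897, Mul(496, I)), -1)) = Mul(-31312, Mul(Rational(1, 1050625), Add(897, Mul(-496, I)))) = Mul(Rational(-31312, 1050625), Add(897, Mul(-496, I)))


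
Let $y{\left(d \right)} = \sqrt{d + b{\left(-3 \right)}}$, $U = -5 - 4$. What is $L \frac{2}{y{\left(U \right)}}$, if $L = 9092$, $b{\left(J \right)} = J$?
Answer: $- \frac{9092 i \sqrt{3}}{3} \approx - 5249.3 i$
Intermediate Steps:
$U = -9$
$y{\left(d \right)} = \sqrt{-3 + d}$ ($y{\left(d \right)} = \sqrt{d - 3} = \sqrt{-3 + d}$)
$L \frac{2}{y{\left(U \right)}} = 9092 \frac{2}{\sqrt{-3 - 9}} = 9092 \frac{2}{\sqrt{-12}} = 9092 \frac{2}{2 i \sqrt{3}} = 9092 \cdot 2 \left(- \frac{i \sqrt{3}}{6}\right) = 9092 \left(- \frac{i \sqrt{3}}{3}\right) = - \frac{9092 i \sqrt{3}}{3}$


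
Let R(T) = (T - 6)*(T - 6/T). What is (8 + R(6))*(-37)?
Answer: -296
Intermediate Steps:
R(T) = (-6 + T)*(T - 6/T)
(8 + R(6))*(-37) = (8 + (-6 + 6² - 6*6 + 36/6))*(-37) = (8 + (-6 + 36 - 36 + 36*(⅙)))*(-37) = (8 + (-6 + 36 - 36 + 6))*(-37) = (8 + 0)*(-37) = 8*(-37) = -296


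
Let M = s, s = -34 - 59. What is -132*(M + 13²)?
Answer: -10032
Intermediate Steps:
s = -93
M = -93
-132*(M + 13²) = -132*(-93 + 13²) = -132*(-93 + 169) = -132*76 = -10032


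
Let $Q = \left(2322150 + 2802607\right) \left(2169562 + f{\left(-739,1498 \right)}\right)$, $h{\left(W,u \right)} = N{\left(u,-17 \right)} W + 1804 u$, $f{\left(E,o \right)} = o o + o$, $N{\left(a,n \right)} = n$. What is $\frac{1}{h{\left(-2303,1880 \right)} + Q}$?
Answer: $\frac{1}{22626133570119} \approx 4.4197 \cdot 10^{-14}$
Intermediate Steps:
$f{\left(E,o \right)} = o + o^{2}$ ($f{\left(E,o \right)} = o^{2} + o = o + o^{2}$)
$h{\left(W,u \right)} = - 17 W + 1804 u$
$Q = 22626130139448$ ($Q = \left(2322150 + 2802607\right) \left(2169562 + 1498 \left(1 + 1498\right)\right) = 5124757 \left(2169562 + 1498 \cdot 1499\right) = 5124757 \left(2169562 + 2245502\right) = 5124757 \cdot 4415064 = 22626130139448$)
$\frac{1}{h{\left(-2303,1880 \right)} + Q} = \frac{1}{\left(\left(-17\right) \left(-2303\right) + 1804 \cdot 1880\right) + 22626130139448} = \frac{1}{\left(39151 + 3391520\right) + 22626130139448} = \frac{1}{3430671 + 22626130139448} = \frac{1}{22626133570119}$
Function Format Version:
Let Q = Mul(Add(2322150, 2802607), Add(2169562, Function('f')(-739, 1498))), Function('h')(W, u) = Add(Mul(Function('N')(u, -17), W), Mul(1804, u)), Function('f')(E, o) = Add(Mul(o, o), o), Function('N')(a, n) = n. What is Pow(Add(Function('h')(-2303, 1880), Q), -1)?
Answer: Rational(1, 22626133570119) ≈ 4.4197e-14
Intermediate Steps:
Function('f')(E, o) = Add(o, Pow(o, 2)) (Function('f')(E, o) = Add(Pow(o, 2), o) = Add(o, Pow(o, 2)))
Function('h')(W, u) = Add(Mul(-17, W), Mul(1804, u))
Q = 22626130139448 (Q = Mul(Add(2322150, 2802607), Add(2169562, Mul(1498, Add(1, 1498)))) = Mul(5124757, Add(2169562, Mul(1498, 1499))) = Mul(5124757, Add(2169562, 2245502)) = Mul(5124757, 4415064) = 22626130139448)
Pow(Add(Function('h')(-2303, 1880), Q), -1) = Pow(Add(Add(Mul(-17, -2303), Mul(1804, 1880)), 22626130139448), -1) = Pow(Add(Add(39151, 3391520), 22626130139448), -1) = Pow(Add(3430671, 22626130139448), -1) = Pow(22626133570119, -1) = Rational(1, 22626133570119)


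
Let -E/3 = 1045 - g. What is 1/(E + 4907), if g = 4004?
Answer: 1/13784 ≈ 7.2548e-5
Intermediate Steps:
E = 8877 (E = -3*(1045 - 1*4004) = -3*(1045 - 4004) = -3*(-2959) = 8877)
1/(E + 4907) = 1/(8877 + 4907) = 1/13784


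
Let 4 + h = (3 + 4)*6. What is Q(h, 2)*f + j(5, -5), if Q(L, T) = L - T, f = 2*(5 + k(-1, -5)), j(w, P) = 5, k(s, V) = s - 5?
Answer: -67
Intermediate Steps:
k(s, V) = -5 + s
f = -2 (f = 2*(5 + (-5 - 1)) = 2*(5 - 6) = 2*(-1) = -2)
h = 38 (h = -4 + (3 + 4)*6 = -4 + 7*6 = -4 + 42 = 38)
Q(h, 2)*f + j(5, -5) = (38 - 1*2)*(-2) + 5 = (38 - 2)*(-2) + 5 = 36*(-2) + 5 = -72 + 5 = -67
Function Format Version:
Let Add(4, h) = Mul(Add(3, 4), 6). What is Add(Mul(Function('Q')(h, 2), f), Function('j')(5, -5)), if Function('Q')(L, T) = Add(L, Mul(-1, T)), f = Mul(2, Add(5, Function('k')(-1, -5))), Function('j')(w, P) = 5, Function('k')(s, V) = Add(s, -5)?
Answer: -67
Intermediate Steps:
Function('k')(s, V) = Add(-5, s)
f = -2 (f = Mul(2, Add(5, Add(-5, -1))) = Mul(2, Add(5, -6)) = Mul(2, -1) = -2)
h = 38 (h = Add(-4, Mul(Add(3, 4), 6)) = Add(-4, Mul(7, 6)) = Add(-4, 42) = 38)
Add(Mul(Function('Q')(h, 2), f), Function('j')(5, -5)) = Add(Mul(Add(38, Mul(-1, 2)), -2), 5) = Add(Mul(Add(38, -2), -2), 5) = Add(Mul(36, -2), 5) = Add(-72, 5) = -67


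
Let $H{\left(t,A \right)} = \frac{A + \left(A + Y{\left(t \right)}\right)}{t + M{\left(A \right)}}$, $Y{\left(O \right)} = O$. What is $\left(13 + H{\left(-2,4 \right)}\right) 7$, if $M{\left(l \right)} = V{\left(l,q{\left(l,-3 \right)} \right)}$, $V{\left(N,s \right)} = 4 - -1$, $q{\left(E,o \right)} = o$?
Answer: $105$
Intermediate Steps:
$V{\left(N,s \right)} = 5$ ($V{\left(N,s \right)} = 4 + 1 = 5$)
$M{\left(l \right)} = 5$
$H{\left(t,A \right)} = \frac{t + 2 A}{5 + t}$ ($H{\left(t,A \right)} = \frac{A + \left(A + t\right)}{t + 5} = \frac{t + 2 A}{5 + t}$)
$\left(13 + H{\left(-2,4 \right)}\right) 7 = \left(13 + \frac{-2 + 2 \cdot 4}{5 - 2}\right) 7 = \left(13 + \frac{-2 + 8}{3}\right) 7 = \left(13 + \frac{1}{3} \cdot 6\right) 7 = \left(13 + 2\right) 7 = 15 \cdot 7 = 105$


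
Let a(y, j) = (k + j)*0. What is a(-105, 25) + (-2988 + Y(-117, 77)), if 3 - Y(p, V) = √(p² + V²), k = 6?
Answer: -2985 - √19618 ≈ -3125.1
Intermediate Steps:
Y(p, V) = 3 - √(V² + p²) (Y(p, V) = 3 - √(p² + V²) = 3 - √(V² + p²))
a(y, j) = 0 (a(y, j) = (6 + j)*0 = 0)
a(-105, 25) + (-2988 + Y(-117, 77)) = 0 + (-2988 + (3 - √(77² + (-117)²))) = 0 + (-2988 + (3 - √(5929 + 13689))) = 0 + (-2988 + (3 - √19618)) = 0 + (-2985 - √19618) = -2985 - √19618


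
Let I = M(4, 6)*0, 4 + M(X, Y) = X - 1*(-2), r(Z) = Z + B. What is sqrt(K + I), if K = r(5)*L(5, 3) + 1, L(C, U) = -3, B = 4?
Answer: I*sqrt(26) ≈ 5.099*I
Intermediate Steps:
r(Z) = 4 + Z (r(Z) = Z + 4 = 4 + Z)
M(X, Y) = -2 + X (M(X, Y) = -4 + (X - 1*(-2)) = -4 + (X + 2) = -4 + (2 + X) = -2 + X)
K = -26 (K = (4 + 5)*(-3) + 1 = 9*(-3) + 1 = -27 + 1 = -26)
I = 0 (I = (-2 + 4)*0 = 2*0 = 0)
sqrt(K + I) = sqrt(-26 + 0) = sqrt(-26) = I*sqrt(26)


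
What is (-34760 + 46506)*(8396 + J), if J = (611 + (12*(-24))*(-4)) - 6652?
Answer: 41193222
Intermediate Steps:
J = -4889 (J = (611 - 288*(-4)) - 6652 = (611 + 1152) - 6652 = 1763 - 6652 = -4889)
(-34760 + 46506)*(8396 + J) = (-34760 + 46506)*(8396 - 4889) = 11746*3507 = 41193222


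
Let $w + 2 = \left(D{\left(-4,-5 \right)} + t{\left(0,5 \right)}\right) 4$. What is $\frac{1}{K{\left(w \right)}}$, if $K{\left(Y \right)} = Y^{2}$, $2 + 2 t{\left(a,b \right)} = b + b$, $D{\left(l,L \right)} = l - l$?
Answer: $\frac{1}{196} \approx 0.005102$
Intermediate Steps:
$D{\left(l,L \right)} = 0$
$t{\left(a,b \right)} = -1 + b$ ($t{\left(a,b \right)} = -1 + \frac{b + b}{2} = -1 + \frac{2 b}{2} = -1 + b$)
$w = 14$ ($w = -2 + \left(0 + \left(-1 + 5\right)\right) 4 = -2 + \left(0 + 4\right) 4 = -2 + 4 \cdot 4 = -2 + 16 = 14$)
$\frac{1}{K{\left(w \right)}} = \frac{1}{14^{2}} = \frac{1}{196}$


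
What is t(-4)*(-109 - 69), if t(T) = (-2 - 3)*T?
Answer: -3560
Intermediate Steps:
t(T) = -5*T
t(-4)*(-109 - 69) = (-5*(-4))*(-109 - 69) = 20*(-178) = -3560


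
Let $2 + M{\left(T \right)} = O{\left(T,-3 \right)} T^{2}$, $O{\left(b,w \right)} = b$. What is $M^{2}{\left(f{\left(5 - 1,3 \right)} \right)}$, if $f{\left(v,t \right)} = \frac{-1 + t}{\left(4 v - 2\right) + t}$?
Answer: $\frac{96393124}{24137569} \approx 3.9935$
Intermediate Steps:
$f{\left(v,t \right)} = \frac{-1 + t}{-2 + t + 4 v}$ ($f{\left(v,t \right)} = \frac{-1 + t}{\left(-2 + 4 v\right) + t} = \frac{-1 + t}{-2 + t + 4 v}$)
$M{\left(T \right)} = -2 + T^{3}$ ($M{\left(T \right)} = -2 + T T^{2} = -2 + T^{3}$)
$M^{2}{\left(f{\left(5 - 1,3 \right)} \right)} = \left(-2 + \left(\frac{-1 + 3}{-2 + 3 + 4 \left(5 - 1\right)}\right)^{3}\right)^{2} = \left(-2 + \left(\frac{1}{-2 + 3 + 4 \cdot 4} \cdot 2\right)^{3}\right)^{2} = \left(-2 + \left(\frac{1}{-2 + 3 + 16} \cdot 2\right)^{3}\right)^{2} = \left(-2 + \left(\frac{1}{17} \cdot 2\right)^{3}\right)^{2} = \left(-2 + \left(\frac{2}{17}\right)^{3}\right)^{2} = \left(-2 + \frac{8}{4913}\right)^{2} = \left(- \frac{9818}{4913}\right)^{2} = \frac{96393124}{24137569}$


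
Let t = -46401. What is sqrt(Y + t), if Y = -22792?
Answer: I*sqrt(69193) ≈ 263.05*I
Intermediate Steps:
sqrt(Y + t) = sqrt(-22792 - 46401) = sqrt(-69193) = I*sqrt(69193)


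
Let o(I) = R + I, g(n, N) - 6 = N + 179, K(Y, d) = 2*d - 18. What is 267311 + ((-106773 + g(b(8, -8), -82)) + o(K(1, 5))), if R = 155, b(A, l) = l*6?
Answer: 160788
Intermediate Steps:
b(A, l) = 6*l
K(Y, d) = -18 + 2*d
g(n, N) = 185 + N (g(n, N) = 6 + (N + 179) = 6 + (179 + N) = 185 + N)
o(I) = 155 + I
267311 + ((-106773 + g(b(8, -8), -82)) + o(K(1, 5))) = 267311 + ((-106773 + (185 - 82)) + (155 + (-18 + 2*5))) = 267311 + ((-106773 + 103) + (155 + (-18 + 10))) = 267311 + (-106670 + (155 - 8)) = 267311 + (-106670 + 147) = 267311 - 106523 = 160788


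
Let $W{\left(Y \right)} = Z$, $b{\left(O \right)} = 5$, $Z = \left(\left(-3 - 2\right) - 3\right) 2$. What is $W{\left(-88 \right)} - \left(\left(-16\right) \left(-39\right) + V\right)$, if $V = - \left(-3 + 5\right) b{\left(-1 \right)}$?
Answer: $-630$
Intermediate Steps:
$Z = -16$ ($Z = \left(-5 - 3\right) 2 = \left(-8\right) 2 = -16$)
$W{\left(Y \right)} = -16$
$V = -10$ ($V = - \left(-3 + 5\right) 5 = - 2 \cdot 5 = \left(-1\right) 10 = -10$)
$W{\left(-88 \right)} - \left(\left(-16\right) \left(-39\right) + V\right) = -16 - \left(\left(-16\right) \left(-39\right) - 10\right) = -16 - \left(624 - 10\right) = -16 - 614 = -630$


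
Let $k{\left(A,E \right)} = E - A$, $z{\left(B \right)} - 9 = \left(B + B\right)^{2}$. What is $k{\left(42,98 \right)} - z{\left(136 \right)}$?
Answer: $-73937$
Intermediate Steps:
$z{\left(B \right)} = 9 + 4 B^{2}$ ($z{\left(B \right)} = 9 + \left(B + B\right)^{2} = 9 + \left(2 B\right)^{2} = 9 + 4 B^{2}$)
$k{\left(42,98 \right)} - z{\left(136 \right)} = \left(98 - 42\right) - \left(9 + 4 \cdot 136^{2}\right) = \left(98 - 42\right) - \left(9 + 4 \cdot 18496\right) = 56 - \left(9 + 73984\right) = 56 - 73993 = -73937$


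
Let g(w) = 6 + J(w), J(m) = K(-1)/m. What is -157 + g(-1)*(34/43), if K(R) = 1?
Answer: -6581/43 ≈ -153.05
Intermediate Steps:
J(m) = 1/m
g(w) = 6 + 1/w
-157 + g(-1)*(34/43) = -157 + (6 + 1/(-1))*(34/43) = -157 + (6 - 1)*(34*(1/43)) = -157 + 5*(34/43) = -157 + 170/43 = -6581/43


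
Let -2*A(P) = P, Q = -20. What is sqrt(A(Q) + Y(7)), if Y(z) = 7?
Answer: sqrt(17) ≈ 4.1231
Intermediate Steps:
A(P) = -P/2
sqrt(A(Q) + Y(7)) = sqrt(-1/2*(-20) + 7) = sqrt(10 + 7) = sqrt(17)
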